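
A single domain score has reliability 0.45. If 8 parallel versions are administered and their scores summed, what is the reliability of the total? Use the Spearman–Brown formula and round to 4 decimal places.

0.8675

ρ_k = kρ / (1 + (k−1)ρ) = 8·0.45 / (1 + 7·0.45) = 3.600 / 4.150 = 0.8675.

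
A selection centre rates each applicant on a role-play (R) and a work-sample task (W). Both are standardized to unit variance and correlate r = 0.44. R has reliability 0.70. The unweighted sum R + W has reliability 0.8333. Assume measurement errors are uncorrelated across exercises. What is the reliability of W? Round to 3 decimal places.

0.820

Var(R+W) = 2 + 2·0.44 = 2.880.
True-score variance = ρ_R + ρ_W + 2·0.44, so 0.8333 = (0.70 + ρ_W + 0.88) / 2.880.
ρ_W = 0.8333·2.880 − 0.70 − 0.88 = 0.820.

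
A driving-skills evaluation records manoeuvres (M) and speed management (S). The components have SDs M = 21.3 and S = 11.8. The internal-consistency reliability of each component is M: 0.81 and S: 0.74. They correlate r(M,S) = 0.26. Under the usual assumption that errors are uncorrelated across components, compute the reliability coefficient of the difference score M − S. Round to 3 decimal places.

0.735

Var(M−S) = 21.3² + 11.8² − 2·21.3·11.8·0.26 = 592.93 − 130.697 = 462.233.
Under uncorrelated errors the observed covariances equal the true-score covariances, so only the own-variance terms attenuate.
True-score variance = [21.3²·0.81 + 11.8²·0.74] − 130.697 = 470.527 − 130.697 = 339.83.
Reliability = 339.83 / 462.233 = 0.735.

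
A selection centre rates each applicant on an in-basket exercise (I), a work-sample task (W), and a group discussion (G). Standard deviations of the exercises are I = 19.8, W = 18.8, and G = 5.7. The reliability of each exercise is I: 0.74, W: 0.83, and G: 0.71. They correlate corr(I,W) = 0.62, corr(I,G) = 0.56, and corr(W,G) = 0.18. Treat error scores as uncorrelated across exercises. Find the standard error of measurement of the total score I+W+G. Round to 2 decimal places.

Var(total) = 777.97 + 626.558 = 1404.53.
True-score variance = 606.533 + 626.558 = 1233.09, so reliability = 0.8779.
Error variance = 1404.53 − 1233.09 = 171.437; SEM = √171.437 = 13.09.

13.09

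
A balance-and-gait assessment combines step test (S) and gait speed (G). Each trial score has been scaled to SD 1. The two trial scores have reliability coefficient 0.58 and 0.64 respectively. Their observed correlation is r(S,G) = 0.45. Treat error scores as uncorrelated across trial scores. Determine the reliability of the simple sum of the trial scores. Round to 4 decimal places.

Var(S+G) = 2 + 2·[0.45] = 2 + 0.9 = 2.9.
Because errors are independent across components, Cov(Tᵢ,Tⱼ) = Cov(Xᵢ,Xⱼ); the off-diagonal part of the true-score variance is the same as above.
True-score variance = [0.58 + 0.64] + 0.9 = 1.22 + 0.9 = 2.12.
Reliability = 2.12 / 2.9 = 0.7310.

0.7310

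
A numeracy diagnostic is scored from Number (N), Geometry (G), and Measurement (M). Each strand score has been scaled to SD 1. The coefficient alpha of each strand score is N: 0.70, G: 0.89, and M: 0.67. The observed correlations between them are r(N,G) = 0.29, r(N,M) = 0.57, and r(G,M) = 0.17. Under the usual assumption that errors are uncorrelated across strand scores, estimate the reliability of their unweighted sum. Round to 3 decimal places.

Var(N+G+M) = 3 + 2·[0.29 + 0.57 + 0.17] = 3 + 2.06 = 5.06.
Because errors are independent across components, Cov(Tᵢ,Tⱼ) = Cov(Xᵢ,Xⱼ); the off-diagonal part of the true-score variance is the same as above.
True-score variance = [0.70 + 0.89 + 0.67] + 2.06 = 2.26 + 2.06 = 4.32.
Reliability = 4.32 / 5.06 = 0.854.

0.854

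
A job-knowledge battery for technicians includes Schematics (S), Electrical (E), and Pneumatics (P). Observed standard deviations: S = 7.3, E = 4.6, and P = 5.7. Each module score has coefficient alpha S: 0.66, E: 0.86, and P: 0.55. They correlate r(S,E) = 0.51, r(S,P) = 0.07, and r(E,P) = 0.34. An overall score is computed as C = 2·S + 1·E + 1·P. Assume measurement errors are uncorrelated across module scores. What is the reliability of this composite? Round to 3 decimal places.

0.753

Var(C) = 2²·7.3² + 4.6² + 5.7² + 2·[2·7.3·4.6·0.51 + 2·7.3·5.7·0.07 + 4.6·5.7·0.34] = 266.81 + 97.9836 = 364.794.
Under uncorrelated errors the observed covariances equal the true-score covariances, so only the own-variance terms attenuate.
True-score variance = [2²·7.3²·0.66 + 4.6²·0.86 + 5.7²·0.55] + 97.9836 = 176.753 + 97.9836 = 274.736.
Reliability = 274.736 / 364.794 = 0.753.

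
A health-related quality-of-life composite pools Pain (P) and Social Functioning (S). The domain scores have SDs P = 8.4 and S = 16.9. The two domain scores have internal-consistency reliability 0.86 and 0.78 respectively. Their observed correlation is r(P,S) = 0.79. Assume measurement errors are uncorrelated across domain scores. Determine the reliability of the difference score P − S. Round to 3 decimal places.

0.449

Var(P−S) = 8.4² + 16.9² − 2·8.4·16.9·0.79 = 356.17 − 224.297 = 131.873.
Because errors are independent across components, Cov(Tᵢ,Tⱼ) = Cov(Xᵢ,Xⱼ); the off-diagonal part of the true-score variance is the same as above.
True-score variance = [8.4²·0.86 + 16.9²·0.78] − 224.297 = 283.457 − 224.297 = 59.1606.
Reliability = 59.1606 / 131.873 = 0.449.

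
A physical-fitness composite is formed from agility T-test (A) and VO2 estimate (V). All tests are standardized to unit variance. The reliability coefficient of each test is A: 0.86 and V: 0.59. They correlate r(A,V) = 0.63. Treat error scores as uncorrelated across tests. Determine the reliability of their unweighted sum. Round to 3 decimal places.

0.831

Var(A+V) = 2 + 2·[0.63] = 2 + 1.26 = 3.26.
Because errors are independent across components, Cov(Tᵢ,Tⱼ) = Cov(Xᵢ,Xⱼ); the off-diagonal part of the true-score variance is the same as above.
True-score variance = [0.86 + 0.59] + 1.26 = 1.45 + 1.26 = 2.71.
Reliability = 2.71 / 3.26 = 0.831.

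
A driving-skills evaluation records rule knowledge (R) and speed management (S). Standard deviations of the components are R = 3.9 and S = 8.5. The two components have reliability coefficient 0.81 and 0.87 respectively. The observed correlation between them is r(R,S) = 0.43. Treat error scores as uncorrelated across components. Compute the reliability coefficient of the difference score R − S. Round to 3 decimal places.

Var(R−S) = 3.9² + 8.5² − 2·3.9·8.5·0.43 = 87.46 − 28.509 = 58.951.
Under uncorrelated errors the observed covariances equal the true-score covariances, so only the own-variance terms attenuate.
True-score variance = [3.9²·0.81 + 8.5²·0.87] − 28.509 = 75.1776 − 28.509 = 46.6686.
Reliability = 46.6686 / 58.951 = 0.792.

0.792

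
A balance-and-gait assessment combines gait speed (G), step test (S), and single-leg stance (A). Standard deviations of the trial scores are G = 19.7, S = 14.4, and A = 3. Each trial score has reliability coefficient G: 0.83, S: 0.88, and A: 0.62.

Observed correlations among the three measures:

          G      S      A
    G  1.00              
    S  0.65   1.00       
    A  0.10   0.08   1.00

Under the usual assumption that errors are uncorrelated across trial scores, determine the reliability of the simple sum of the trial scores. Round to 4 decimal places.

0.9050

Var(G+S+A) = 19.7² + 14.4² + 3² + 2·[19.7·14.4·0.65 + 19.7·3·0.10 + 14.4·3·0.08] = 604.45 + 387.516 = 991.966.
Because errors are independent across components, Cov(Tᵢ,Tⱼ) = Cov(Xᵢ,Xⱼ); the off-diagonal part of the true-score variance is the same as above.
True-score variance = [19.7²·0.83 + 14.4²·0.88 + 3²·0.62] + 387.516 = 510.171 + 387.516 = 897.688.
Reliability = 897.688 / 991.966 = 0.9050.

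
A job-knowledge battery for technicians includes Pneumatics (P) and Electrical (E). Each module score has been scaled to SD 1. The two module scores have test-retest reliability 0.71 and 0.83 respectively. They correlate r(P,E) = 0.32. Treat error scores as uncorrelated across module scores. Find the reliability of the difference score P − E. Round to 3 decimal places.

Var(P−E) = 1 + 1 − 2·0.32 = 2 − 0.64 = 1.36.
Because errors are independent across components, Cov(Tᵢ,Tⱼ) = Cov(Xᵢ,Xⱼ); the off-diagonal part of the true-score variance is the same as above.
True-score variance = [0.71 + 0.83] − 0.64 = 1.54 − 0.64 = 0.9.
Reliability = 0.9 / 1.36 = 0.662.

0.662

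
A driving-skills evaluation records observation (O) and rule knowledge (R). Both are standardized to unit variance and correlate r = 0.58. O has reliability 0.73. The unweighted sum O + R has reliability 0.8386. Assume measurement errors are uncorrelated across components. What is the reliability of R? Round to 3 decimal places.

0.760

Var(O+R) = 2 + 2·0.58 = 3.160.
True-score variance = ρ_O + ρ_R + 2·0.58, so 0.8386 = (0.73 + ρ_R + 1.16) / 3.160.
ρ_R = 0.8386·3.160 − 0.73 − 1.16 = 0.760.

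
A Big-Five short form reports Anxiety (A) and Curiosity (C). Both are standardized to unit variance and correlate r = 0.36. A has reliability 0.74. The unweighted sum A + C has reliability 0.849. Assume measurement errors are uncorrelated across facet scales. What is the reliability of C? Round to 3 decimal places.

0.849

Var(A+C) = 2 + 2·0.36 = 2.720.
True-score variance = ρ_A + ρ_C + 2·0.36, so 0.849 = (0.74 + ρ_C + 0.72) / 2.720.
ρ_C = 0.849·2.720 − 0.74 − 0.72 = 0.849.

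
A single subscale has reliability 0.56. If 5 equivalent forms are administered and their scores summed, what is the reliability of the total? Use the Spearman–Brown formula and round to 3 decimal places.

0.864

ρ_k = kρ / (1 + (k−1)ρ) = 5·0.56 / (1 + 4·0.56) = 2.800 / 3.240 = 0.864.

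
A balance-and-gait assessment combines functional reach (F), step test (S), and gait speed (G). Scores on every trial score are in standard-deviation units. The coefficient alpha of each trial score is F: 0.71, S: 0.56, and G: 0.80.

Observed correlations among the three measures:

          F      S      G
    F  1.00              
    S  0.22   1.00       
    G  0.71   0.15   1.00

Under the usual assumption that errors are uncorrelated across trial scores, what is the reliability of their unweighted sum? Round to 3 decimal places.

0.820

Var(F+S+G) = 3 + 2·[0.22 + 0.71 + 0.15] = 3 + 2.16 = 5.16.
Because errors are independent across components, Cov(Tᵢ,Tⱼ) = Cov(Xᵢ,Xⱼ); the off-diagonal part of the true-score variance is the same as above.
True-score variance = [0.71 + 0.56 + 0.80] + 2.16 = 2.07 + 2.16 = 4.23.
Reliability = 4.23 / 5.16 = 0.820.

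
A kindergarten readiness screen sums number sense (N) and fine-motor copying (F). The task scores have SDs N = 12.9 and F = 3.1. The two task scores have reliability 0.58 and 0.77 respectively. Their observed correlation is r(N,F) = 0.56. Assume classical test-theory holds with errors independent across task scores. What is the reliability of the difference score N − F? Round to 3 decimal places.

0.451

Var(N−F) = 12.9² + 3.1² − 2·12.9·3.1·0.56 = 176.02 − 44.7888 = 131.231.
With uncorrelated errors the cross-covariances are all true-score covariance, so they carry over unchanged; only the diagonal terms shrink to ρᵢσᵢ².
True-score variance = [12.9²·0.58 + 3.1²·0.77] − 44.7888 = 103.917 − 44.7888 = 59.1287.
Reliability = 59.1287 / 131.231 = 0.451.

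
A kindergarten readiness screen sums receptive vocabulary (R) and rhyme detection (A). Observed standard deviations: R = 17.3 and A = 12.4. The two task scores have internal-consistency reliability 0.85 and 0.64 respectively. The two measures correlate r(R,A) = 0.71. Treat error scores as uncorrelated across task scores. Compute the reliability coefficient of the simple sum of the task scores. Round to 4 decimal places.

Var(R+A) = 17.3² + 12.4² + 2·[17.3·12.4·0.71] = 453.05 + 304.618 = 757.668.
With uncorrelated errors the cross-covariances are all true-score covariance, so they carry over unchanged; only the diagonal terms shrink to ρᵢσᵢ².
True-score variance = [17.3²·0.85 + 12.4²·0.64] + 304.618 = 352.803 + 304.618 = 657.421.
Reliability = 657.421 / 757.668 = 0.8677.

0.8677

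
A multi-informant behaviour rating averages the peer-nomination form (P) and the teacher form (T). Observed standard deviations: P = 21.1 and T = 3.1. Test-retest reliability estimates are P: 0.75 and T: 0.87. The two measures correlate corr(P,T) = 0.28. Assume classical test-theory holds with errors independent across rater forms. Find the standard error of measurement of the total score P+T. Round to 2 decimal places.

10.61

Var(total) = 454.82 + 36.6296 = 491.45.
True-score variance = 342.268 + 36.6296 = 378.898, so reliability = 0.7710.
Error variance = 491.45 − 378.898 = 112.552; SEM = √112.552 = 10.61.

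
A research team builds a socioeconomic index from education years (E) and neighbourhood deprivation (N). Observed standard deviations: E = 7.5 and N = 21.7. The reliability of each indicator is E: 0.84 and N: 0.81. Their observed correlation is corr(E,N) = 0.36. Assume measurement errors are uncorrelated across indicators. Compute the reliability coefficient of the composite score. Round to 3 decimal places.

Var(E+N) = 7.5² + 21.7² + 2·[7.5·21.7·0.36] = 527.14 + 117.18 = 644.32.
Because errors are independent across components, Cov(Tᵢ,Tⱼ) = Cov(Xᵢ,Xⱼ); the off-diagonal part of the true-score variance is the same as above.
True-score variance = [7.5²·0.84 + 21.7²·0.81] + 117.18 = 428.671 + 117.18 = 545.851.
Reliability = 545.851 / 644.32 = 0.847.

0.847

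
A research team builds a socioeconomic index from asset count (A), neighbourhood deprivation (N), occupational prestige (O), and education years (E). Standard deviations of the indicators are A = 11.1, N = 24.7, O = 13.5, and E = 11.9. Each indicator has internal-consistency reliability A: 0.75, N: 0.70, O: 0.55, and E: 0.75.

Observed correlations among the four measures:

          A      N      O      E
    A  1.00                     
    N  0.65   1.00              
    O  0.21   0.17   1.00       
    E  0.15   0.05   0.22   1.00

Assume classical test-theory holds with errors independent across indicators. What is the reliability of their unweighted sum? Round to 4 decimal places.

Var(A+N+O+E) = 11.1² + 24.7² + 13.5² + 11.9² + 2·[11.1·24.7·0.65 + 11.1·13.5·0.21 + 11.1·11.9·0.15 + 24.7·13.5·0.17 + 24.7·11.9·0.05 + 13.5·11.9·0.22] = 1057.16 + 672.437 = 1729.6.
Because errors are independent across components, Cov(Tᵢ,Tⱼ) = Cov(Xᵢ,Xⱼ); the off-diagonal part of the true-score variance is the same as above.
True-score variance = [11.1²·0.75 + 24.7²·0.70 + 13.5²·0.55 + 11.9²·0.75] + 672.437 = 725.915 + 672.437 = 1398.35.
Reliability = 1398.35 / 1729.6 = 0.8085.

0.8085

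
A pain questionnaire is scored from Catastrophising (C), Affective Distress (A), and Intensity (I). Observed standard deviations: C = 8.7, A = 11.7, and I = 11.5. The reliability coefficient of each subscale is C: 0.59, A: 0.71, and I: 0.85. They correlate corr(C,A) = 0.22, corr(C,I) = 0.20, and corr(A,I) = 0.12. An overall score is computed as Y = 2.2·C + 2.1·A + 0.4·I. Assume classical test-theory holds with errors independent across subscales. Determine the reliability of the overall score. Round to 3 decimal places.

Var(Y) = 2.2²·8.7² + 2.1²·11.7² + 0.4²·11.5² + 2·[4.62·8.7·11.7·0.22 + 0.88·8.7·11.5·0.20 + 0.84·11.7·11.5·0.12] = 991.184 + 269.262 = 1260.45.
With uncorrelated errors the cross-covariances are all true-score covariance, so they carry over unchanged; only the diagonal terms shrink to ρᵢσᵢ².
True-score variance = [2.2²·8.7²·0.59 + 2.1²·11.7²·0.71 + 0.4²·11.5²·0.85] + 269.262 = 662.743 + 269.262 = 932.004.
Reliability = 932.004 / 1260.45 = 0.739.

0.739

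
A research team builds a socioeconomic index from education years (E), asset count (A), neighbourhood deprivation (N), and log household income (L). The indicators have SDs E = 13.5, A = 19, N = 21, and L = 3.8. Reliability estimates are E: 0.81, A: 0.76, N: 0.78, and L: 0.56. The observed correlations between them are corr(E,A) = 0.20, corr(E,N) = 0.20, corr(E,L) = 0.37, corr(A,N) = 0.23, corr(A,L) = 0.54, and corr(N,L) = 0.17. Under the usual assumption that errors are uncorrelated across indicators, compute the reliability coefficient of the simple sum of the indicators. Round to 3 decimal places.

0.854

Var(E+A+N+L) = 13.5² + 19² + 21² + 3.8² + 2·[13.5·19·0.20 + 13.5·21·0.20 + 13.5·3.8·0.37 + 19·21·0.23 + 19·3.8·0.54 + 21·3.8·0.17] = 998.69 + 542.61 = 1541.3.
Because errors are independent across components, Cov(Tᵢ,Tⱼ) = Cov(Xᵢ,Xⱼ); the off-diagonal part of the true-score variance is the same as above.
True-score variance = [13.5²·0.81 + 19²·0.76 + 21²·0.78 + 3.8²·0.56] + 542.61 = 774.049 + 542.61 = 1316.66.
Reliability = 1316.66 / 1541.3 = 0.854.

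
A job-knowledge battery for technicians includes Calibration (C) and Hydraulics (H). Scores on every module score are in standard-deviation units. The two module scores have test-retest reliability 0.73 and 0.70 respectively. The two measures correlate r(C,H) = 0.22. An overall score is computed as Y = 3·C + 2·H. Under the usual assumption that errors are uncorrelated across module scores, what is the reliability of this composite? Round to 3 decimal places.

Var(Y) = 3² + 2² + 2·[6·0.22] = 13 + 2.64 = 15.64.
Because errors are independent across components, Cov(Tᵢ,Tⱼ) = Cov(Xᵢ,Xⱼ); the off-diagonal part of the true-score variance is the same as above.
True-score variance = [3²·0.73 + 2²·0.70] + 2.64 = 9.37 + 2.64 = 12.01.
Reliability = 12.01 / 15.64 = 0.768.

0.768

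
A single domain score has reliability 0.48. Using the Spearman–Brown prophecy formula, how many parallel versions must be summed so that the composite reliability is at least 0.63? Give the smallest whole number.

2

k ≥ ρ*(1−ρ₁)/(ρ₁(1−ρ*)) = 0.63·0.52 / (0.48·0.37) = 1.845.
Smallest integer k = 2.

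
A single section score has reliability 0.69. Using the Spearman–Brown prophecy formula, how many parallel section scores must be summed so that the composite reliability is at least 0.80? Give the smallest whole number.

2

k ≥ ρ*(1−ρ₁)/(ρ₁(1−ρ*)) = 0.80·0.31 / (0.69·0.20) = 1.797.
Smallest integer k = 2.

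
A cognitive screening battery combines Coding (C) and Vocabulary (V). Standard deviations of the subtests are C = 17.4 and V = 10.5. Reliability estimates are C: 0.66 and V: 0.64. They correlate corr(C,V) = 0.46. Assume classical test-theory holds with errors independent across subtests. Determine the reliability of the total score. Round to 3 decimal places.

0.755

Var(C+V) = 17.4² + 10.5² + 2·[17.4·10.5·0.46] = 413.01 + 168.084 = 581.094.
With uncorrelated errors the cross-covariances are all true-score covariance, so they carry over unchanged; only the diagonal terms shrink to ρᵢσᵢ².
True-score variance = [17.4²·0.66 + 10.5²·0.64] + 168.084 = 270.382 + 168.084 = 438.466.
Reliability = 438.466 / 581.094 = 0.755.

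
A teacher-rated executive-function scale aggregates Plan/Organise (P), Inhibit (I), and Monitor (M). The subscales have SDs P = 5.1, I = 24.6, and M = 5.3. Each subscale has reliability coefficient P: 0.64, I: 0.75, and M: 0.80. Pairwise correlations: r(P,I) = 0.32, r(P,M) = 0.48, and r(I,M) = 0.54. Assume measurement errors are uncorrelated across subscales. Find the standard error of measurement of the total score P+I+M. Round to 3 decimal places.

Var(total) = 659.26 + 247.054 = 906.314.
True-score variance = 492.988 + 247.054 = 740.042, so reliability = 0.8165.
Error variance = 906.314 − 740.042 = 166.272; SEM = √166.272 = 12.895.

12.895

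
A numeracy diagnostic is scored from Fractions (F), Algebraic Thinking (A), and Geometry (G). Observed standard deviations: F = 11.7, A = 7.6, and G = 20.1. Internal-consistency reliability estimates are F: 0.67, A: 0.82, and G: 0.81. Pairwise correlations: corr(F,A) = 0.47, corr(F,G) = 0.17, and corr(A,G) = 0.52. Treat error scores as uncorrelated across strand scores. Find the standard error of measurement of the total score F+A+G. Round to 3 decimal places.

11.504

Var(total) = 598.66 + 322.413 = 921.073.
True-score variance = 466.328 + 322.413 = 788.741, so reliability = 0.8563.
Error variance = 921.073 − 788.741 = 132.332; SEM = √132.332 = 11.504.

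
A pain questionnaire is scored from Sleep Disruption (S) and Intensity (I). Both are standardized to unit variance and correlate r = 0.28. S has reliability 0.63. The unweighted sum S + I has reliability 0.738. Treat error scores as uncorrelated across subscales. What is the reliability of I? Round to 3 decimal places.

0.699

Var(S+I) = 2 + 2·0.28 = 2.560.
True-score variance = ρ_S + ρ_I + 2·0.28, so 0.738 = (0.63 + ρ_I + 0.56) / 2.560.
ρ_I = 0.738·2.560 − 0.63 − 0.56 = 0.699.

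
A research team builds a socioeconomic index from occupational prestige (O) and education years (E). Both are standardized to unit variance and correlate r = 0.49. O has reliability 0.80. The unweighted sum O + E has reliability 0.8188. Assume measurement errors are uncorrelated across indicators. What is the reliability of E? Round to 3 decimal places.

0.660

Var(O+E) = 2 + 2·0.49 = 2.980.
True-score variance = ρ_O + ρ_E + 2·0.49, so 0.8188 = (0.80 + ρ_E + 0.98) / 2.980.
ρ_E = 0.8188·2.980 − 0.80 − 0.98 = 0.660.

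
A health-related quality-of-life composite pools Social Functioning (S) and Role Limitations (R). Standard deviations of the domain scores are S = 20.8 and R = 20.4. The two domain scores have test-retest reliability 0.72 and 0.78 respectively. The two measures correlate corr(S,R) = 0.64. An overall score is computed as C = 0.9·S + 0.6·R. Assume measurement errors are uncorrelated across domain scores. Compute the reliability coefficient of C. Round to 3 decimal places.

0.835

Var(C) = 0.9²·20.8² + 0.6²·20.4² + 2·[0.54·20.8·20.4·0.64] = 500.256 + 293.29 = 793.546.
Under uncorrelated errors the observed covariances equal the true-score covariances, so only the own-variance terms attenuate.
True-score variance = [0.9²·20.8²·0.72 + 0.6²·20.4²·0.78] + 293.29 = 369.173 + 293.29 = 662.463.
Reliability = 662.463 / 793.546 = 0.835.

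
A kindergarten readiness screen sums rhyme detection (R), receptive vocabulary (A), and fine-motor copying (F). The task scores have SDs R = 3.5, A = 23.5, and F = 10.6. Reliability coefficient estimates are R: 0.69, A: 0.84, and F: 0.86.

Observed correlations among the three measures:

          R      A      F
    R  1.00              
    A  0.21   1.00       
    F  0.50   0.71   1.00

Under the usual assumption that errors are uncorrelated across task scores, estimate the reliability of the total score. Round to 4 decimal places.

0.9021

Var(R+A+F) = 3.5² + 23.5² + 10.6² + 2·[3.5·23.5·0.21 + 3.5·10.6·0.50 + 23.5·10.6·0.71] = 676.86 + 425.367 = 1102.23.
Under uncorrelated errors the observed covariances equal the true-score covariances, so only the own-variance terms attenuate.
True-score variance = [3.5²·0.69 + 23.5²·0.84 + 10.6²·0.86] + 425.367 = 568.972 + 425.367 = 994.339.
Reliability = 994.339 / 1102.23 = 0.9021.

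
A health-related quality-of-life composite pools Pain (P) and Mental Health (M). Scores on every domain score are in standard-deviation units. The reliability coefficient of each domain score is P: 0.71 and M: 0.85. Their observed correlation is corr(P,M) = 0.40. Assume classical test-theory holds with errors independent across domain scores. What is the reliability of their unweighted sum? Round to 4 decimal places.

0.8429

Var(P+M) = 2 + 2·[0.40] = 2 + 0.8 = 2.8.
Because errors are independent across components, Cov(Tᵢ,Tⱼ) = Cov(Xᵢ,Xⱼ); the off-diagonal part of the true-score variance is the same as above.
True-score variance = [0.71 + 0.85] + 0.8 = 1.56 + 0.8 = 2.36.
Reliability = 2.36 / 2.8 = 0.8429.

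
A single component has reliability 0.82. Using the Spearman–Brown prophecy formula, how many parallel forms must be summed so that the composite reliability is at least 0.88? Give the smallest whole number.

k ≥ ρ*(1−ρ₁)/(ρ₁(1−ρ*)) = 0.88·0.18 / (0.82·0.12) = 1.610.
Smallest integer k = 2.

2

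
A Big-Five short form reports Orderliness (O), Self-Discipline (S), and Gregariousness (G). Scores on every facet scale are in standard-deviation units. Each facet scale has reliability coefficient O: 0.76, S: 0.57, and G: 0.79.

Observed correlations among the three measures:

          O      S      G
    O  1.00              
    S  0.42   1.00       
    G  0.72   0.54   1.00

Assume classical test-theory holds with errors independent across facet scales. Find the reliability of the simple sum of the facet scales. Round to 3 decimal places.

Var(O+S+G) = 3 + 2·[0.42 + 0.72 + 0.54] = 3 + 3.36 = 6.36.
Under uncorrelated errors the observed covariances equal the true-score covariances, so only the own-variance terms attenuate.
True-score variance = [0.76 + 0.57 + 0.79] + 3.36 = 2.12 + 3.36 = 5.48.
Reliability = 5.48 / 6.36 = 0.862.

0.862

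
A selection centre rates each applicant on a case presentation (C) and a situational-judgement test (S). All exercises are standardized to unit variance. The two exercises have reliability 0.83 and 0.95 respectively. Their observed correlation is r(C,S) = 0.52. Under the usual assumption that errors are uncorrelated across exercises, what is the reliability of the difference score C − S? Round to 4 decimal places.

0.7708

Var(C−S) = 1 + 1 − 2·0.52 = 2 − 1.04 = 0.96.
With uncorrelated errors the cross-covariances are all true-score covariance, so they carry over unchanged; only the diagonal terms shrink to ρᵢσᵢ².
True-score variance = [0.83 + 0.95] − 1.04 = 1.78 − 1.04 = 0.74.
Reliability = 0.74 / 0.96 = 0.7708.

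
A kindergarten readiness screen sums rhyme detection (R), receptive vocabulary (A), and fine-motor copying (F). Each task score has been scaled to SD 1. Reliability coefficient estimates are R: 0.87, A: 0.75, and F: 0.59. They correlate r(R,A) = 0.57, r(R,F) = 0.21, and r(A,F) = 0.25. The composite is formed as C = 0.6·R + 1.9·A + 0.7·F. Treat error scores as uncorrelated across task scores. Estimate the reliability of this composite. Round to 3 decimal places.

0.826

Var(C) = 0.6² + 1.9² + 0.7² + 2·[1.14·0.57 + 0.42·0.21 + 1.33·0.25] = 4.46 + 2.141 = 6.601.
With uncorrelated errors the cross-covariances are all true-score covariance, so they carry over unchanged; only the diagonal terms shrink to ρᵢσᵢ².
True-score variance = [0.6²·0.87 + 1.9²·0.75 + 0.7²·0.59] + 2.141 = 3.3098 + 2.141 = 5.4508.
Reliability = 5.4508 / 6.601 = 0.826.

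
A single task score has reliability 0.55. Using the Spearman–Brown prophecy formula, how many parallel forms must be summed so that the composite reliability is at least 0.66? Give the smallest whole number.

2

k ≥ ρ*(1−ρ₁)/(ρ₁(1−ρ*)) = 0.66·0.45 / (0.55·0.34) = 1.588.
Smallest integer k = 2.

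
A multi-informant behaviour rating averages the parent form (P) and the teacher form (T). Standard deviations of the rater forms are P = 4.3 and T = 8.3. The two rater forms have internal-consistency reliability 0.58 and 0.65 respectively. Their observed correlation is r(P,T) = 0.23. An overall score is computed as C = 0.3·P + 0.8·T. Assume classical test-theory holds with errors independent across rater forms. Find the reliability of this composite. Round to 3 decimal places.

0.675

Var(C) = 0.3²·4.3² + 0.8²·8.3² + 2·[0.24·4.3·8.3·0.23] = 45.7537 + 3.94018 = 49.6939.
With uncorrelated errors the cross-covariances are all true-score covariance, so they carry over unchanged; only the diagonal terms shrink to ρᵢσᵢ².
True-score variance = [0.3²·4.3²·0.58 + 0.8²·8.3²·0.65] + 3.94018 = 29.6234 + 3.94018 = 33.5636.
Reliability = 33.5636 / 49.6939 = 0.675.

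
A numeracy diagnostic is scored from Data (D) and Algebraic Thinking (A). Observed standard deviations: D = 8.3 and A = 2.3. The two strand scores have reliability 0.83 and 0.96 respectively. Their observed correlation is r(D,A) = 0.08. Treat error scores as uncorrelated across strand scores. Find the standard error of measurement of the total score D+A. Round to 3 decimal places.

3.453

Var(total) = 74.18 + 3.0544 = 77.2344.
True-score variance = 62.2571 + 3.0544 = 65.3115, so reliability = 0.8456.
Error variance = 77.2344 − 65.3115 = 11.9229; SEM = √11.9229 = 3.453.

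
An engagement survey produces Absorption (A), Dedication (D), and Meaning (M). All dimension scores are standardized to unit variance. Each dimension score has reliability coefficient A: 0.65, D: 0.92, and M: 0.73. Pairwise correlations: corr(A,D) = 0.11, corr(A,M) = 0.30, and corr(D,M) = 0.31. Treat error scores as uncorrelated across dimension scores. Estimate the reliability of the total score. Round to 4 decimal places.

0.8423

Var(A+D+M) = 3 + 2·[0.11 + 0.30 + 0.31] = 3 + 1.44 = 4.44.
Under uncorrelated errors the observed covariances equal the true-score covariances, so only the own-variance terms attenuate.
True-score variance = [0.65 + 0.92 + 0.73] + 1.44 = 2.3 + 1.44 = 3.74.
Reliability = 3.74 / 4.44 = 0.8423.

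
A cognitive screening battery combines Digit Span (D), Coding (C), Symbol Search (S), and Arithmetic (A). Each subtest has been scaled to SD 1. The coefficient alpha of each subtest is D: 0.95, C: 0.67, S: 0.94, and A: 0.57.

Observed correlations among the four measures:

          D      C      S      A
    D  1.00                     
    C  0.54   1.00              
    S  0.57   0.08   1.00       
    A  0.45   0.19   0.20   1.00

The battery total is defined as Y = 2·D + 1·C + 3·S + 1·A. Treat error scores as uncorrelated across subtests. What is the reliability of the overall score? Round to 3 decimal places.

0.946

Var(Y) = 2² + 1 + 3² + 1 + 2·[2·0.54 + 6·0.57 + 2·0.45 + 3·0.08 + 0.19 + 3·0.20] = 15 + 12.86 = 27.86.
Under uncorrelated errors the observed covariances equal the true-score covariances, so only the own-variance terms attenuate.
True-score variance = [2²·0.95 + 0.67 + 3²·0.94 + 0.57] + 12.86 = 13.5 + 12.86 = 26.36.
Reliability = 26.36 / 27.86 = 0.946.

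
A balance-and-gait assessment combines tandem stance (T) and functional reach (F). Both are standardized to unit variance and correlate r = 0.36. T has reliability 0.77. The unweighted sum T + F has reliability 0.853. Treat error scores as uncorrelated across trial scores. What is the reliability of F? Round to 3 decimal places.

Var(T+F) = 2 + 2·0.36 = 2.720.
True-score variance = ρ_T + ρ_F + 2·0.36, so 0.853 = (0.77 + ρ_F + 0.72) / 2.720.
ρ_F = 0.853·2.720 − 0.77 − 0.72 = 0.830.

0.830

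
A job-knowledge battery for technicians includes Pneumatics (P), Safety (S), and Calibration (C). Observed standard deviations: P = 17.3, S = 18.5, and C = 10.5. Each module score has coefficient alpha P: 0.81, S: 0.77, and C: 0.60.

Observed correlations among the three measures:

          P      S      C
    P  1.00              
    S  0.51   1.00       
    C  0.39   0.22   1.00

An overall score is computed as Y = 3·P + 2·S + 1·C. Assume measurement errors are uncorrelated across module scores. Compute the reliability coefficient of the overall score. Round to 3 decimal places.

0.871

Var(Y) = 3²·17.3² + 2²·18.5² + 10.5² + 2·[6·17.3·18.5·0.51 + 3·17.3·10.5·0.39 + 2·18.5·10.5·0.22] = 4172.86 + 2554.71 = 6727.57.
Under uncorrelated errors the observed covariances equal the true-score covariances, so only the own-variance terms attenuate.
True-score variance = [3²·17.3²·0.81 + 2²·18.5²·0.77 + 10.5²·0.60] + 2554.71 = 3302.1 + 2554.71 = 5856.81.
Reliability = 5856.81 / 6727.57 = 0.871.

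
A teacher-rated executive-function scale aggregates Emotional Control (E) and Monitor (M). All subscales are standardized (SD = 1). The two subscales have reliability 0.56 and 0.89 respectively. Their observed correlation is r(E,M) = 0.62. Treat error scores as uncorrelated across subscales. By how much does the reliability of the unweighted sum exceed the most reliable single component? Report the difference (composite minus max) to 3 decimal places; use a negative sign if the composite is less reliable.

Var(sum) = 2 + 1.24 = 3.24; true-score variance = 1.45 + 1.24 = 2.69; composite reliability = 0.8302.
Max component reliability = 0.8900.
Difference = 0.8302 − 0.8900 = -0.060.

-0.060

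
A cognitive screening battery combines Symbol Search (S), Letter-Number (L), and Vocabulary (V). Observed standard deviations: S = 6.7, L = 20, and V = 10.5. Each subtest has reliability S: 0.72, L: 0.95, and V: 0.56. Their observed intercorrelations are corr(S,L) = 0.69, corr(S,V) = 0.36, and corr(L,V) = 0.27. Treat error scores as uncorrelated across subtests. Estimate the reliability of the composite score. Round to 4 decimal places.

Var(S+L+V) = 6.7² + 20² + 10.5² + 2·[6.7·20·0.69 + 6.7·10.5·0.36 + 20·10.5·0.27] = 555.14 + 348.972 = 904.112.
With uncorrelated errors the cross-covariances are all true-score covariance, so they carry over unchanged; only the diagonal terms shrink to ρᵢσᵢ².
True-score variance = [6.7²·0.72 + 20²·0.95 + 10.5²·0.56] + 348.972 = 474.061 + 348.972 = 823.033.
Reliability = 823.033 / 904.112 = 0.9103.

0.9103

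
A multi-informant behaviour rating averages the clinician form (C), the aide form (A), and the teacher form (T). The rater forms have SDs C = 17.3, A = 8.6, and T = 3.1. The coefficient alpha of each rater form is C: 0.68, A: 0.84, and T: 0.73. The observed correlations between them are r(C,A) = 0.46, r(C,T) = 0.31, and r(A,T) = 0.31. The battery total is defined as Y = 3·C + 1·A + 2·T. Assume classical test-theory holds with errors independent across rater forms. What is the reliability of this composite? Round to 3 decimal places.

0.744

Var(Y) = 3²·17.3² + 8.6² + 2²·3.1² + 2·[3·17.3·8.6·0.46 + 6·17.3·3.1·0.31 + 2·8.6·3.1·0.31] = 2806.01 + 643.195 = 3449.2.
Because errors are independent across components, Cov(Tᵢ,Tⱼ) = Cov(Xᵢ,Xⱼ); the off-diagonal part of the true-score variance is the same as above.
True-score variance = [3²·17.3²·0.68 + 8.6²·0.84 + 2²·3.1²·0.73] + 643.195 = 1921.84 + 643.195 = 2565.04.
Reliability = 2565.04 / 3449.2 = 0.744.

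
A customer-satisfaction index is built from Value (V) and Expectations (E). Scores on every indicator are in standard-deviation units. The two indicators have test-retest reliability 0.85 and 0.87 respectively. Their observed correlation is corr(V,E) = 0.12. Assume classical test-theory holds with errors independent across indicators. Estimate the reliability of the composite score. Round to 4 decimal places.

Var(V+E) = 2 + 2·[0.12] = 2 + 0.24 = 2.24.
Because errors are independent across components, Cov(Tᵢ,Tⱼ) = Cov(Xᵢ,Xⱼ); the off-diagonal part of the true-score variance is the same as above.
True-score variance = [0.85 + 0.87] + 0.24 = 1.72 + 0.24 = 1.96.
Reliability = 1.96 / 2.24 = 0.8750.

0.8750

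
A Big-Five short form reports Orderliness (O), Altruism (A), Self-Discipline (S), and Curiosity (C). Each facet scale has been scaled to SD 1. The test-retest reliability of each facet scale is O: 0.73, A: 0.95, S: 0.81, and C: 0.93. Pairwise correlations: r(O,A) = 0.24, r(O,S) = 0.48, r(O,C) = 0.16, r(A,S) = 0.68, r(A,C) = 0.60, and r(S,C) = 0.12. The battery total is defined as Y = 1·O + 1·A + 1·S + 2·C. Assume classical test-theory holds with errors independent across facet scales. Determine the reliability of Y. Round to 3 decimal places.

Var(Y) = 1 + 1 + 1 + 2² + 2·[0.24 + 0.48 + 2·0.16 + 0.68 + 2·0.60 + 2·0.12] = 7 + 6.32 = 13.32.
Under uncorrelated errors the observed covariances equal the true-score covariances, so only the own-variance terms attenuate.
True-score variance = [0.73 + 0.95 + 0.81 + 2²·0.93] + 6.32 = 6.21 + 6.32 = 12.53.
Reliability = 12.53 / 13.32 = 0.941.

0.941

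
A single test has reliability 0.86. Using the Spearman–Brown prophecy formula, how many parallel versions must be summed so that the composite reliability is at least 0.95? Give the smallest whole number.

k ≥ ρ*(1−ρ₁)/(ρ₁(1−ρ*)) = 0.95·0.14 / (0.86·0.05) = 3.093.
Smallest integer k = 4.

4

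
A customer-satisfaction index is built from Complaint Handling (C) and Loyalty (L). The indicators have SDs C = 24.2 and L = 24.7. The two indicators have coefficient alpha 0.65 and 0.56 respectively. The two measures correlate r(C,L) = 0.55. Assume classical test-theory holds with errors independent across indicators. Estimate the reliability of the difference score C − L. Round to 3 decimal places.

0.120

Var(C−L) = 24.2² + 24.7² − 2·24.2·24.7·0.55 = 1195.73 − 657.514 = 538.216.
With uncorrelated errors the cross-covariances are all true-score covariance, so they carry over unchanged; only the diagonal terms shrink to ρᵢσᵢ².
True-score variance = [24.2²·0.65 + 24.7²·0.56] − 657.514 = 722.316 − 657.514 = 64.8024.
Reliability = 64.8024 / 538.216 = 0.120.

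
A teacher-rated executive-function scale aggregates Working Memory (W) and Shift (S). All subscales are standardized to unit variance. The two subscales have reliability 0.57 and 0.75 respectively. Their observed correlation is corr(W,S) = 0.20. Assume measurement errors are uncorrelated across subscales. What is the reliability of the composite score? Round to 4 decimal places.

0.7167

Var(W+S) = 2 + 2·[0.20] = 2 + 0.4 = 2.4.
Under uncorrelated errors the observed covariances equal the true-score covariances, so only the own-variance terms attenuate.
True-score variance = [0.57 + 0.75] + 0.4 = 1.32 + 0.4 = 1.72.
Reliability = 1.72 / 2.4 = 0.7167.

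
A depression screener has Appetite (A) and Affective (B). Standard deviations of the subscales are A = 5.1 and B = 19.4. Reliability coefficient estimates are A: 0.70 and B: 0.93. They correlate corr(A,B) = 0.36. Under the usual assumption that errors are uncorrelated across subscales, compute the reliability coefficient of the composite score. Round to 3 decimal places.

0.928

Var(A+B) = 5.1² + 19.4² + 2·[5.1·19.4·0.36] = 402.37 + 71.2368 = 473.607.
With uncorrelated errors the cross-covariances are all true-score covariance, so they carry over unchanged; only the diagonal terms shrink to ρᵢσᵢ².
True-score variance = [5.1²·0.70 + 19.4²·0.93] + 71.2368 = 368.222 + 71.2368 = 439.459.
Reliability = 439.459 / 473.607 = 0.928.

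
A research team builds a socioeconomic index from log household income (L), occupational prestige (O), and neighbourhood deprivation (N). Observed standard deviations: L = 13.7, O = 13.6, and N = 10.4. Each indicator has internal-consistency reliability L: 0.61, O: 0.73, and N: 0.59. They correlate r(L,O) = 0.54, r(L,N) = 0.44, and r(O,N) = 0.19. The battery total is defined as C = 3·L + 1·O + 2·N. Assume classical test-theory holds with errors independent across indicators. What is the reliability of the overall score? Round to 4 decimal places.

Var(C) = 3²·13.7² + 13.6² + 2²·10.4² + 2·[3·13.7·13.6·0.54 + 6·13.7·10.4·0.44 + 2·13.6·10.4·0.19] = 2306.81 + 1463.47 = 3770.28.
Because errors are independent across components, Cov(Tᵢ,Tⱼ) = Cov(Xᵢ,Xⱼ); the off-diagonal part of the true-score variance is the same as above.
True-score variance = [3²·13.7²·0.61 + 13.6²·0.73 + 2²·10.4²·0.59] + 1463.47 = 1420.7 + 1463.47 = 2884.16.
Reliability = 2884.16 / 3770.28 = 0.7650.

0.7650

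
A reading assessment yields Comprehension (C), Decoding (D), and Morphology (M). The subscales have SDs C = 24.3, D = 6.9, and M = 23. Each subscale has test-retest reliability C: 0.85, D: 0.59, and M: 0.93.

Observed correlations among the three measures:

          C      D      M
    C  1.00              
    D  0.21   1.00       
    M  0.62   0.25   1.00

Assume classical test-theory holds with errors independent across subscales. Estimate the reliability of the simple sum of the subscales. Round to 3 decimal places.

0.928

Var(C+D+M) = 24.3² + 6.9² + 23² + 2·[24.3·6.9·0.21 + 24.3·23·0.62 + 6.9·23·0.25] = 1167.1 + 842.807 = 2009.91.
Under uncorrelated errors the observed covariances equal the true-score covariances, so only the own-variance terms attenuate.
True-score variance = [24.3²·0.85 + 6.9²·0.59 + 23²·0.93] + 842.807 = 1021.98 + 842.807 = 1864.78.
Reliability = 1864.78 / 2009.91 = 0.928.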